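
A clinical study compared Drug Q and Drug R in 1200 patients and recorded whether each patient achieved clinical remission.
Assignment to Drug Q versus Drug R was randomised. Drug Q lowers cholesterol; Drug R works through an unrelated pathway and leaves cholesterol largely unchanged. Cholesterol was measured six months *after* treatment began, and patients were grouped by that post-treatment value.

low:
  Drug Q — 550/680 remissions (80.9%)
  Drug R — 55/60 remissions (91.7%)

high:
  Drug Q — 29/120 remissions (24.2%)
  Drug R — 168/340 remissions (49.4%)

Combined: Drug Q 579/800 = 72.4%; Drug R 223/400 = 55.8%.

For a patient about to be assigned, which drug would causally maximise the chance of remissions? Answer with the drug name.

Drug Q

Cholesterol is recorded after the drug and is itself shifted by it — it sits on the causal path from drug to outcome. Conditioning on a mediator would strip out part of the effect we want; the pooled comparison gives the total causal effect.
Pooled: Drug Q 72.4% vs Drug R 55.8%; Drug Q is higher overall.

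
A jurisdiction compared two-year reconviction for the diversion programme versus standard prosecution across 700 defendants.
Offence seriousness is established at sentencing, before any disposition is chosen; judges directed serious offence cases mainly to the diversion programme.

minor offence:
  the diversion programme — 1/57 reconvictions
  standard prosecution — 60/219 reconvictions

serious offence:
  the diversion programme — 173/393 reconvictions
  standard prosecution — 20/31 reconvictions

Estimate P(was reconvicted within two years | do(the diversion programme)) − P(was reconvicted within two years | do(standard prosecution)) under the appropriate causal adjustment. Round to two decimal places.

The offence seriousness-specific comparison favours the diversion programme throughout, but the pooled figures favour standard prosecution. The question is whether to condition on offence seriousness.
Offence seriousness is set before the disposition has any effect — it is not caused by the disposition — and it independently drives the outcome. That makes it a confounder, so the causal comparison is within offence seriousness levels.
Adjusting over the population distribution of offence seriousness: 0.394·(0.018−0.274) + 0.606·(0.440−0.645) = -0.225.

-0.23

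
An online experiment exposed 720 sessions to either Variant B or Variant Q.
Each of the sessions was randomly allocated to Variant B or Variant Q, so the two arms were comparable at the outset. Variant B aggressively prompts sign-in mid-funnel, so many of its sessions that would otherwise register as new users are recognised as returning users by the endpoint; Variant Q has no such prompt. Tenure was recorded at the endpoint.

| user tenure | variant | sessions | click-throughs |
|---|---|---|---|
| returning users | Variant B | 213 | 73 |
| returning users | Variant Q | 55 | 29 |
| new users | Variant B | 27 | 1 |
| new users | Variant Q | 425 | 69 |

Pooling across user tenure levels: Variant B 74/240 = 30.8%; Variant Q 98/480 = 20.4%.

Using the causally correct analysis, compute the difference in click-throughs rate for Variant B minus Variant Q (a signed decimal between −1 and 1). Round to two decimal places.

+0.10

User tenure is downstream of the variant. One should not condition on a consequence of treatment, so the overall rates are the right comparison.
The causal difference is the pooled difference: 0.308 − 0.204 = +0.104.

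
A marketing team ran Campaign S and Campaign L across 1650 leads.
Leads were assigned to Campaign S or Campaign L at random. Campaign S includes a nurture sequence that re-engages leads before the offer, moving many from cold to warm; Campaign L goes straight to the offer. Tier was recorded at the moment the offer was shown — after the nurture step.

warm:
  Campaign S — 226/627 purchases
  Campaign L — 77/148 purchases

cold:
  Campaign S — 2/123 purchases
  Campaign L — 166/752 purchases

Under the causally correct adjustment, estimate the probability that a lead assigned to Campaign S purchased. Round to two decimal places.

The stratified and pooled comparisons disagree (Campaign L wins within each engagement tier; Campaign S wins overall), so the answer turns on the causal role of engagement tier.
Engagement tier is recorded after the campaign and is itself shifted by it — it sits on the causal path from campaign to outcome. Conditioning on a mediator would strip out part of the effect we want; the pooled comparison gives the total causal effect.
So P(outcome | do(Campaign S)) is just the pooled rate for Campaign S: 228/750 = 0.304.

0.30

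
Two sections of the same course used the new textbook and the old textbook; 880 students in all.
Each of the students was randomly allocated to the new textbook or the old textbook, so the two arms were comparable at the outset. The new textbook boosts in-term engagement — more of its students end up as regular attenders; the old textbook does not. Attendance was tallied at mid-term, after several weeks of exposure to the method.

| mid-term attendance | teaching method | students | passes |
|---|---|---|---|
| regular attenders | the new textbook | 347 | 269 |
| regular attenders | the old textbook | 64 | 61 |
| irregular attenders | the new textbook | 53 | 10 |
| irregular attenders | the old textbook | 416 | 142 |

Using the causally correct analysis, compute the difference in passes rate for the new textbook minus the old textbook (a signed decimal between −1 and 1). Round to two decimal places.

Because the teaching method influences mid-term attendance, mid-term attendance is a post-treatment mediator, not a confounder. Stratifying on it would bias the estimate; the causal effect is the crude pooled difference.
The causal difference is the pooled difference: 0.698 − 0.423 = +0.275.

+0.27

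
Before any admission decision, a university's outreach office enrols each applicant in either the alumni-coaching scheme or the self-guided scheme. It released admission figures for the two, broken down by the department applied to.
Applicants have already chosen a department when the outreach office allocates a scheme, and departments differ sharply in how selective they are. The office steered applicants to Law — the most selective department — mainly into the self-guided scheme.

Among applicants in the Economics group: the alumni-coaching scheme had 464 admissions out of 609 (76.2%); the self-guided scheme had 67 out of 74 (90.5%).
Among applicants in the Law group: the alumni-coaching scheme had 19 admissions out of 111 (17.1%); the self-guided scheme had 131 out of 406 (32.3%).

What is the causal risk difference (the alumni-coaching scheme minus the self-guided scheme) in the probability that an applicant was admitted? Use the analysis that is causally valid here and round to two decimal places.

The department-specific comparison favours the self-guided scheme throughout, but the pooled figures favour the alumni-coaching scheme. The question is whether to condition on department.
Department satisfies the back-door criterion: it is not a descendant of the outreach scheme, and it blocks the spurious path from outreach scheme to outcome. Adjusting for it (i.e., using the within-department rates) gives the causal effect.
Adjusting over the population distribution of department: 0.569·(0.762−0.905) + 0.431·(0.171−0.323) = -0.147.

-0.15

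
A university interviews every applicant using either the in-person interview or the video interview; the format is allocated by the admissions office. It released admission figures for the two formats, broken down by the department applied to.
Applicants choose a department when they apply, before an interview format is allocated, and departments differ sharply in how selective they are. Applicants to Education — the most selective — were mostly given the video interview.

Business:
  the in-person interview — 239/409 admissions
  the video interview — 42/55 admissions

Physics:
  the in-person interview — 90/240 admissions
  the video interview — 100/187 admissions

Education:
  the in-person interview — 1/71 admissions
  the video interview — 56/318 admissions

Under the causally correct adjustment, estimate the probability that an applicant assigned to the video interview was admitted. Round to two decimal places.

0.51

The department-specific comparison favours the video interview throughout, but the pooled figures favour the in-person interview. The question is whether to condition on department.
Department differs across interview formats for reasons unrelated to any effect of the interview format itself, and it separately predicts the outcome — a classic confounder. We must compare within department levels.
Standardising the video interview to the population department mix: 0.362·42/55 + 0.334·100/187 + 0.304·56/318 = 0.509.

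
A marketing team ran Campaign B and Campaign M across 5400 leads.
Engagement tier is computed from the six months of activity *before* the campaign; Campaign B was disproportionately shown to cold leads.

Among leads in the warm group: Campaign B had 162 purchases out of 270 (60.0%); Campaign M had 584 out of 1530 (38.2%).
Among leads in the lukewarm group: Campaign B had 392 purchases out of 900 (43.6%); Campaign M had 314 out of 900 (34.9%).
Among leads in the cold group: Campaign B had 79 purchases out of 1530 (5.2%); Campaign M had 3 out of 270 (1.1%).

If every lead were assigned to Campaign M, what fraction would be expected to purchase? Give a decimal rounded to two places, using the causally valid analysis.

0.25

The stratified and pooled comparisons disagree (Campaign B wins within each engagement tier; Campaign M wins overall), so the answer turns on the causal role of engagement tier.
Since engagement tier is a pre-existing factor (not a product of the campaign) and it affects the outcome on its own, it is a confounder. The stratified rates, not the pooled rate, identify the causal effect.
Standardising Campaign M to the population engagement tier mix: 0.333·584/1530 + 0.333·314/900 + 0.333·3/270 = 0.247.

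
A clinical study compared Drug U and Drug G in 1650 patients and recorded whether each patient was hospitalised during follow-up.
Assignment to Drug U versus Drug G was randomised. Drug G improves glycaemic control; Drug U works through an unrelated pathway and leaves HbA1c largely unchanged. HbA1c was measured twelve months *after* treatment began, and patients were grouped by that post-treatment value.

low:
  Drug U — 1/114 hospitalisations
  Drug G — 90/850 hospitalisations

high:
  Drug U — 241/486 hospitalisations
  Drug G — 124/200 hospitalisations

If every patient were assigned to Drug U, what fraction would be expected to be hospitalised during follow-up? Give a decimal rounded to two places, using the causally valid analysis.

0.40

Stratifying would compare drugs among patients the drugs themselves sorted into HbA1c groups — a form of selection on an intermediate. The unconditioned pooled rates give the total causal effect.
So P(outcome | do(Drug U)) is just the pooled rate for Drug U: 242/600 = 0.403.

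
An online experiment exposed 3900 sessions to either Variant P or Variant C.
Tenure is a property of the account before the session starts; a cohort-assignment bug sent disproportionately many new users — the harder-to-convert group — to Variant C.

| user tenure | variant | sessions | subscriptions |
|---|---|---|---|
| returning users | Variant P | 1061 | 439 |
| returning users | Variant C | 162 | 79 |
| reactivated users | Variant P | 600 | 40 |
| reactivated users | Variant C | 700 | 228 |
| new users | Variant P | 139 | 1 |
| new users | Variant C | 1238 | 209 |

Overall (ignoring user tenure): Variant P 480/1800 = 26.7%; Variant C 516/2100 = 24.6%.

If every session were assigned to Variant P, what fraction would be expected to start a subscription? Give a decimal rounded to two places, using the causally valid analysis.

The imbalance in user tenure arose from how sessions were allocated, not from anything the variant did; and user tenure independently affects the outcome. The pooled gap is confounded — condition on user tenure.
Standardising Variant P to the population user tenure mix: 0.314·439/1061 + 0.333·40/600 + 0.353·1/139 = 0.155.

0.15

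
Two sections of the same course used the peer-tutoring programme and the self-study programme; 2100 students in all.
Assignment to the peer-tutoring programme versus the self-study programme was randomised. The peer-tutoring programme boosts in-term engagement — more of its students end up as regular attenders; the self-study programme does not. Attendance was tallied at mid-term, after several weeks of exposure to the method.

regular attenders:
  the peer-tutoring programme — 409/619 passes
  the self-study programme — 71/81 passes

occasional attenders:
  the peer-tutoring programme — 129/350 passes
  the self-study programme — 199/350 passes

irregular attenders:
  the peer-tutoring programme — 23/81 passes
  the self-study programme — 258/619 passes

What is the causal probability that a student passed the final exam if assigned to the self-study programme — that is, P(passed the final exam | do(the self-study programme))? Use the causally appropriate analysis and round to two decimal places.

The stratified and pooled comparisons disagree (the self-study programme wins within each mid-term attendance; the peer-tutoring programme wins overall), so the answer turns on the causal role of mid-term attendance.
Mid-term attendance is downstream of the teaching method. One should not condition on a consequence of treatment, so the overall rates are the right comparison.
So P(outcome | do(the self-study programme)) is just the pooled rate for the self-study programme: 528/1050 = 0.503.

0.50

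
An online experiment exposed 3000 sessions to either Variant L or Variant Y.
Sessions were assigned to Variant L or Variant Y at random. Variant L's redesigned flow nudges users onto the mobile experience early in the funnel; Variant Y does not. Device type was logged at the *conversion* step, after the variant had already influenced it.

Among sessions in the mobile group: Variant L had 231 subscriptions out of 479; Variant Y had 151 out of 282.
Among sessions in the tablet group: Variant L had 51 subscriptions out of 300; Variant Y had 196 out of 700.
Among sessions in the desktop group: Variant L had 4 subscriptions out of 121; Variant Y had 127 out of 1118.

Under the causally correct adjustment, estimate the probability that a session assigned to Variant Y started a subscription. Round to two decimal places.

0.23

Device type is downstream of the variant. One should not condition on a consequence of treatment, so the overall rates are the right comparison.
So P(outcome | do(Variant Y)) is just the pooled rate for Variant Y: 474/2100 = 0.226.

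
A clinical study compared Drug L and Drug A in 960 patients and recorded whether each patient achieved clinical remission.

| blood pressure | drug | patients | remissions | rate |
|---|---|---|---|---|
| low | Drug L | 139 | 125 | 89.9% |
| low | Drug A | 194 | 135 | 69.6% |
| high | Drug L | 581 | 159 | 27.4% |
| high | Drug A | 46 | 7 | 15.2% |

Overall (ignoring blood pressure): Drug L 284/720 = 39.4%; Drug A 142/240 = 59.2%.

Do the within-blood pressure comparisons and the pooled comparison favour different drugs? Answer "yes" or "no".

Within each blood pressure level (low 89.9% vs 69.6%; high 27.4% vs 15.2%), Drug L has the higher rate every time. Pooled: 39.4% vs 59.2% — Drug A has the higher rate overall. The two comparisons disagree.

yes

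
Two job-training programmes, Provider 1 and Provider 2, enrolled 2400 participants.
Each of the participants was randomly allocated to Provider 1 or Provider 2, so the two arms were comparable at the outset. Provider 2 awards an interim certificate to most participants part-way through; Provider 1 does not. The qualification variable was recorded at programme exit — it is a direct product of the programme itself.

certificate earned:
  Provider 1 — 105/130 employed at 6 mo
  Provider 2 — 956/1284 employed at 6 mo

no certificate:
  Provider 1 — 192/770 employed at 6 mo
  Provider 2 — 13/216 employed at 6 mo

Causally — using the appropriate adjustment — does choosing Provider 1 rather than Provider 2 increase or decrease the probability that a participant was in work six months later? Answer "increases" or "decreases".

The distribution of qualification attained during the programme is itself part of what the programme does — it is an intermediate outcome. Holding it fixed would remove that part of the effect; the total effect is the pooled difference.
Pooled: Provider 1 33.0% vs Provider 2 64.6%; Provider 2 is higher overall.

decreases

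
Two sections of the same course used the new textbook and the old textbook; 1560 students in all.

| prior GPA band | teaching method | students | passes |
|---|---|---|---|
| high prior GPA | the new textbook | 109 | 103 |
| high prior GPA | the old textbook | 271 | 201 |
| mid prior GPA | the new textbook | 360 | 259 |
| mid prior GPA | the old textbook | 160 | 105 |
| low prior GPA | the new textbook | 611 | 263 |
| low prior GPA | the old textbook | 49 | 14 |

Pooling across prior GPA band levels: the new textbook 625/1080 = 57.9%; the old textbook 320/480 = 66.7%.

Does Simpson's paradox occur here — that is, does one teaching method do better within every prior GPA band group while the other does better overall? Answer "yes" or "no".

Within each prior GPA band level (high prior GPA 94.5% vs 74.2%; mid prior GPA 71.9% vs 65.6%; low prior GPA 43.0% vs 28.6%), the new textbook has the higher rate every time. Pooled: 57.9% vs 66.7% — the old textbook has the higher rate overall. The two comparisons disagree.

yes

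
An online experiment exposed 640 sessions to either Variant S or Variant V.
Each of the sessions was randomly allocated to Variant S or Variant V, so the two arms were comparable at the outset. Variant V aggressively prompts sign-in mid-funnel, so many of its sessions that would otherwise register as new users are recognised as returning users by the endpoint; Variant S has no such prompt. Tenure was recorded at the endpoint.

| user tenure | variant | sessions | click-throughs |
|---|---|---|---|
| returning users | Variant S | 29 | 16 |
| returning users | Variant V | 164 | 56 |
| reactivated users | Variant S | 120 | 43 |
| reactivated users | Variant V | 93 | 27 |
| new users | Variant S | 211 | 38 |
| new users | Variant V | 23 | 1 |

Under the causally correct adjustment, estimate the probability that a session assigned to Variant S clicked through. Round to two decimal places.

0.27

Variant S is higher inside every user tenure stratum but Variant V is higher in aggregate. Whether to stratify depends on how user tenure relates to the variant.
User tenure is downstream of the variant. One should not condition on a consequence of treatment, so the overall rates are the right comparison.
So P(outcome | do(Variant S)) is just the pooled rate for Variant S: 97/360 = 0.269.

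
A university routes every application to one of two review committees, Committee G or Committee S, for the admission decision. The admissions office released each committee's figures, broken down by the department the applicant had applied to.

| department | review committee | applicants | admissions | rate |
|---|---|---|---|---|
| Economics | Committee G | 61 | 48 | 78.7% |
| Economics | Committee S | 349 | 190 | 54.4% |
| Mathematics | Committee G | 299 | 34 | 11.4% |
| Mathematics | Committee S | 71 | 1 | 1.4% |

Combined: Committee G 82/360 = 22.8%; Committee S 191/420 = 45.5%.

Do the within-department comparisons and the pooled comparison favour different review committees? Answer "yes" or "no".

yes

Within each department level (Economics 78.7% vs 54.4%; Mathematics 11.4% vs 1.4%), Committee G has the higher rate every time. Pooled: 22.8% vs 45.5% — Committee S has the higher rate overall. The two comparisons disagree.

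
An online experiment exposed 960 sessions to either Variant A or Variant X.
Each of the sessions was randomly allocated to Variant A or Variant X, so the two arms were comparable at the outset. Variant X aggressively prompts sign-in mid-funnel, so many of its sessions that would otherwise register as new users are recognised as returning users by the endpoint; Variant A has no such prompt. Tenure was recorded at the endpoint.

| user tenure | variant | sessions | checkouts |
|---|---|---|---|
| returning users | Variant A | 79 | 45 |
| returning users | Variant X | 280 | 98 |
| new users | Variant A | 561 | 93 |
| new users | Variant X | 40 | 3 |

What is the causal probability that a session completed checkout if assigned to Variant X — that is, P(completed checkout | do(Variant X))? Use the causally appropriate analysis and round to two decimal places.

Variant A is higher inside every user tenure stratum but Variant X is higher in aggregate. Whether to stratify depends on how user tenure relates to the variant.
The distribution of user tenure is itself part of what the variant does — it is an intermediate outcome. Holding it fixed would remove that part of the effect; the total effect is the pooled difference.
So P(outcome | do(Variant X)) is just the pooled rate for Variant X: 101/320 = 0.316.

0.32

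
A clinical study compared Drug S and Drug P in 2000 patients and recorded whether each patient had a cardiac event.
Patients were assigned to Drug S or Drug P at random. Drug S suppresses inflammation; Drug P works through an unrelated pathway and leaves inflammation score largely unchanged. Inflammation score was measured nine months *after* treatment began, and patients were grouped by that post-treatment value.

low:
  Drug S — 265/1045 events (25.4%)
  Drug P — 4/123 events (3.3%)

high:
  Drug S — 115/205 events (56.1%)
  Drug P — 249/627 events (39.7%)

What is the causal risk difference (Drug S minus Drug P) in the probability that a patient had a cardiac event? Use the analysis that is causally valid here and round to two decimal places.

-0.03

Within every inflammation score level Drug P has the lower rate, yet pooled Drug S does — Simpson's reversal.
The distribution of inflammation score is itself part of what the drug does — it is an intermediate outcome. Holding it fixed would remove that part of the effect; the total effect is the pooled difference.
The causal difference is the pooled difference: 0.304 − 0.337 = -0.033.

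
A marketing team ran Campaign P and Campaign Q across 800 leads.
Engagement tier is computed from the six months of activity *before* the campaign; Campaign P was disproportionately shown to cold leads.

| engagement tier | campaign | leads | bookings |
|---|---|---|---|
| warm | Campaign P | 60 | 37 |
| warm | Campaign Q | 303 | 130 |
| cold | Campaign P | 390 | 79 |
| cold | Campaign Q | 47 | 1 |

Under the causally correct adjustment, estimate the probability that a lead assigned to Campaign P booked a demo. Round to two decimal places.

The stratified and pooled comparisons disagree (Campaign P wins within each engagement tier; Campaign Q wins overall), so the answer turns on the causal role of engagement tier.
Engagement tier is set before the campaign has any effect — it is not caused by the campaign — and it independently drives the outcome. That makes it a confounder, so the causal comparison is within engagement tier levels.
Standardising Campaign P to the population engagement tier mix: 0.454·37/60 + 0.546·79/390 = 0.390.

0.39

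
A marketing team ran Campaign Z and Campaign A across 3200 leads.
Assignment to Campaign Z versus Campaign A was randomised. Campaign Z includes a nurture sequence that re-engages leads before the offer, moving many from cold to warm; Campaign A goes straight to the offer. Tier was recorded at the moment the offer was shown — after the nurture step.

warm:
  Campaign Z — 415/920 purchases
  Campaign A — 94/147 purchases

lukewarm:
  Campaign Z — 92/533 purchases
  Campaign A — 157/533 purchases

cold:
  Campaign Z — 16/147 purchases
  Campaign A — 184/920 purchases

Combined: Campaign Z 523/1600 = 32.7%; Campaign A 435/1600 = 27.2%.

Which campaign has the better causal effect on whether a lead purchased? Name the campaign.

Campaign Z

Because the campaign influences engagement tier, engagement tier is a post-treatment mediator, not a confounder. Stratifying on it would bias the estimate; the causal effect is the crude pooled difference.
Pooled: Campaign Z 32.7% vs Campaign A 27.2%; Campaign Z is higher overall.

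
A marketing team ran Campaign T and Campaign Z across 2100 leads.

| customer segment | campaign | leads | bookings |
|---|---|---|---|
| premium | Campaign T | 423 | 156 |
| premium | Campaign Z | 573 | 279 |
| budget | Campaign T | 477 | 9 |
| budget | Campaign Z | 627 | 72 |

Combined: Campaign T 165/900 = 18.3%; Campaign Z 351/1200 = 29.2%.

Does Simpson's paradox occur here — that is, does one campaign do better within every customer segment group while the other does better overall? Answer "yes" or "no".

Within each customer segment level (premium 36.9% vs 48.7%; budget 1.9% vs 11.5%), Campaign Z has the higher rate every time. Pooled: 18.3% vs 29.2% — Campaign Z has the higher rate overall. They agree.

no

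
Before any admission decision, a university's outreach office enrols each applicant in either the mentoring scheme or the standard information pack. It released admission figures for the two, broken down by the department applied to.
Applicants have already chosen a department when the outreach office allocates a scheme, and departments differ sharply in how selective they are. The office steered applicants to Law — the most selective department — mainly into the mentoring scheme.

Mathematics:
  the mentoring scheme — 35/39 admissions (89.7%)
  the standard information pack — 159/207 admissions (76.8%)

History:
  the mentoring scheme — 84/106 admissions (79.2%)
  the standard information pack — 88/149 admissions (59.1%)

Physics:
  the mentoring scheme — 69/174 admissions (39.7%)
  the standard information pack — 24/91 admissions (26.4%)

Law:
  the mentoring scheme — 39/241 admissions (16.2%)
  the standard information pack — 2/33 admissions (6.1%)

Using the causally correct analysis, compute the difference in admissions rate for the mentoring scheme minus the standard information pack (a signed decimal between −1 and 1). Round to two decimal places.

+0.14

Since department is a pre-existing factor (not a product of the outreach scheme) and it affects the outcome on its own, it is a confounder. The stratified rates, not the pooled rate, identify the causal effect.
Adjusting over the population distribution of department: 0.237·(0.897−0.768) + 0.245·(0.792−0.591) + 0.255·(0.397−0.264) + 0.263·(0.162−0.061) = +0.141.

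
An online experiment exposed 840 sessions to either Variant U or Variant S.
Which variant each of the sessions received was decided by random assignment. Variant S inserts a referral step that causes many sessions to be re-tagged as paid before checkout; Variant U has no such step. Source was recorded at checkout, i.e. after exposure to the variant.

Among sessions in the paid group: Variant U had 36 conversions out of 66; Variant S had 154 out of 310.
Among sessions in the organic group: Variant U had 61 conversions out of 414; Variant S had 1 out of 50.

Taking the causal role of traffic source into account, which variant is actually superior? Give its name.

Variant S

Variant U is higher inside every traffic source stratum but Variant S is higher in aggregate. Whether to stratify depends on how traffic source relates to the variant.
Because the variant influences traffic source, traffic source is a post-treatment mediator, not a confounder. Stratifying on it would bias the estimate; the causal effect is the crude pooled difference.
Pooled: Variant U 20.2% vs Variant S 43.1%; Variant S is higher overall.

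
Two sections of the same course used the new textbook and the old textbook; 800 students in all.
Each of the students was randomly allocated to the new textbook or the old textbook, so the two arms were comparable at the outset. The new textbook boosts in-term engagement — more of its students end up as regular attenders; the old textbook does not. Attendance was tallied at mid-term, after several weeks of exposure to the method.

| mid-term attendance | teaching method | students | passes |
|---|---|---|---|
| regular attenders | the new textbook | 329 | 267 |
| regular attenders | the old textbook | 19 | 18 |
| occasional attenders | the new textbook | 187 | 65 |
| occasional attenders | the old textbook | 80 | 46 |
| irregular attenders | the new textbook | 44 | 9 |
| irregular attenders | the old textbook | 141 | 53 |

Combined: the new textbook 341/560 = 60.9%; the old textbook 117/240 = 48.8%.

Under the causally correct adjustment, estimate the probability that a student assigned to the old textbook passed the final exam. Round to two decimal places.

The mid-term attendance-specific comparison favours the old textbook throughout, but the pooled figures favour the new textbook. The question is whether to condition on mid-term attendance.
Mid-term attendance here is a post-treatment variable shaped by the teaching method; conditioning on it would introduce bias rather than remove it. The overall comparison is the causal one.
So P(outcome | do(the old textbook)) is just the pooled rate for the old textbook: 117/240 = 0.487.

0.49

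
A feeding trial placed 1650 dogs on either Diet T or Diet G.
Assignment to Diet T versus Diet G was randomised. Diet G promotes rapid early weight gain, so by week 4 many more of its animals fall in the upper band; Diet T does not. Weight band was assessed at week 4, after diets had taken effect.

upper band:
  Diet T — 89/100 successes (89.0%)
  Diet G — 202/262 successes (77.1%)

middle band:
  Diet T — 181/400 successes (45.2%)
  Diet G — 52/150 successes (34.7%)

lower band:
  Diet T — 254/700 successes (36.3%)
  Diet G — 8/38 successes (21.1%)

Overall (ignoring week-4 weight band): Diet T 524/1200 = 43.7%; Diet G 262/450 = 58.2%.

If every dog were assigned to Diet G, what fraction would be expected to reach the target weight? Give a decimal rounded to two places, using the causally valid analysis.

Because the diet influences week-4 weight band, week-4 weight band is a post-treatment mediator, not a confounder. Stratifying on it would bias the estimate; the causal effect is the crude pooled difference.
So P(outcome | do(Diet G)) is just the pooled rate for Diet G: 262/450 = 0.582.

0.58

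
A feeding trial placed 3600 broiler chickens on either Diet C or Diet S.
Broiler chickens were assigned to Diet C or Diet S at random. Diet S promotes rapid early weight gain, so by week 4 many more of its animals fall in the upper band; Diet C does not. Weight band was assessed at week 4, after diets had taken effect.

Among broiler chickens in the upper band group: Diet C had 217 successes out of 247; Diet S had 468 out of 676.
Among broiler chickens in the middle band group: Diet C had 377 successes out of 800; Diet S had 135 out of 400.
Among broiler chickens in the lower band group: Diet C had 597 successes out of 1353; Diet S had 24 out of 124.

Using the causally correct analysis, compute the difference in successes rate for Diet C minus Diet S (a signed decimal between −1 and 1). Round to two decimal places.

-0.03

Week-4 weight band is recorded after the diet and is itself shifted by it — it sits on the causal path from diet to outcome. Conditioning on a mediator would strip out part of the effect we want; the pooled comparison gives the total causal effect.
The causal difference is the pooled difference: 0.496 − 0.522 = -0.026.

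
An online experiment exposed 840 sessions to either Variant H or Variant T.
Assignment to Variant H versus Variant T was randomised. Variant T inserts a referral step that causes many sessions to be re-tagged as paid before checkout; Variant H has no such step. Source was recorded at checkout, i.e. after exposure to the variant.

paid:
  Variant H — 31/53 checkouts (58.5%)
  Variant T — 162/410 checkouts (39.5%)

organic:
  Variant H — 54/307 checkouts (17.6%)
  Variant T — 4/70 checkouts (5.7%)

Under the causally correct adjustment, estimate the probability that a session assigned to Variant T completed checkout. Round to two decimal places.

0.35

Traffic source here is a post-treatment variable shaped by the variant; conditioning on it would introduce bias rather than remove it. The overall comparison is the causal one.
So P(outcome | do(Variant T)) is just the pooled rate for Variant T: 166/480 = 0.346.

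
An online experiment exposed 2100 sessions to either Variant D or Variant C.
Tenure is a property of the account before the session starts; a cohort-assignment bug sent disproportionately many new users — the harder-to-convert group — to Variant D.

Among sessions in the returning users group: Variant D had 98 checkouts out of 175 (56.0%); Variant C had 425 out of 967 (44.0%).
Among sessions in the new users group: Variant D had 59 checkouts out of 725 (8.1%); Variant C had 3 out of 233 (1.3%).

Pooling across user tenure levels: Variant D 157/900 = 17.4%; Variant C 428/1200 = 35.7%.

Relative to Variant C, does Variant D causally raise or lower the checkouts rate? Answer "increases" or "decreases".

increases

Here user tenure is a common cause — it drives both which variant a case falls under and the outcome. The crude comparison mixes populations; the stratum-specific rates are the causally relevant ones.
Within each level — returning users: 56.0% vs 44.0%; new users: 8.1% vs 1.3% — Variant D is higher every time.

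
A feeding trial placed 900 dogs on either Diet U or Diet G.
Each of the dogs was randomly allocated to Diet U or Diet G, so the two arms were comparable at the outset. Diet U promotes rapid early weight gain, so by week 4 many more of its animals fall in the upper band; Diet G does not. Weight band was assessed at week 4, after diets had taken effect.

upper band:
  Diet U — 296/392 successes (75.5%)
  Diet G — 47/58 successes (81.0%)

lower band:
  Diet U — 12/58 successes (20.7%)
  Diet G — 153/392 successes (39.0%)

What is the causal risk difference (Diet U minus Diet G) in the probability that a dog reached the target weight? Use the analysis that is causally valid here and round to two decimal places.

Week-4 weight band is downstream of the diet. One should not condition on a consequence of treatment, so the overall rates are the right comparison.
The causal difference is the pooled difference: 0.684 − 0.444 = +0.240.

+0.24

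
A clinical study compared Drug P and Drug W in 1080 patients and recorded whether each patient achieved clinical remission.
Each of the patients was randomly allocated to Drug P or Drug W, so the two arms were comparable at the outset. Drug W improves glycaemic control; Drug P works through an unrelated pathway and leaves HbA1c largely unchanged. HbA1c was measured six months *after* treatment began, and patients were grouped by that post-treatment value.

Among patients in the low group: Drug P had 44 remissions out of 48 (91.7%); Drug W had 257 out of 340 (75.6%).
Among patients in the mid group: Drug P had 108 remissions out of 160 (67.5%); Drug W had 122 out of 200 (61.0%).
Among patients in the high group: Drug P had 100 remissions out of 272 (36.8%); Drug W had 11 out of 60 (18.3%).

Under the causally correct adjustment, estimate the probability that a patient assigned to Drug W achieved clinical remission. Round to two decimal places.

The HbA1c-specific comparison favours Drug P throughout, but the pooled figures favour Drug W. The question is whether to condition on HbA1c.
HbA1c is downstream of the drug. One should not condition on a consequence of treatment, so the overall rates are the right comparison.
So P(outcome | do(Drug W)) is just the pooled rate for Drug W: 390/600 = 0.650.

0.65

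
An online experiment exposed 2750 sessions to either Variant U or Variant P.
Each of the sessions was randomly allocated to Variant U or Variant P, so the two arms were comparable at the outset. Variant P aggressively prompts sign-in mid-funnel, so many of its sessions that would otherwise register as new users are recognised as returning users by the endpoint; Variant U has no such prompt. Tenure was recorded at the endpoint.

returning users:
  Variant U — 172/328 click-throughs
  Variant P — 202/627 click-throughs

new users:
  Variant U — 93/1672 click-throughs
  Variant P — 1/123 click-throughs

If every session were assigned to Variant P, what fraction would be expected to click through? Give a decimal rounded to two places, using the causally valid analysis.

0.27

Stratifying would compare variants among sessions the variants themselves sorted into user tenure groups — a form of selection on an intermediate. The unconditioned pooled rates give the total causal effect.
So P(outcome | do(Variant P)) is just the pooled rate for Variant P: 203/750 = 0.271.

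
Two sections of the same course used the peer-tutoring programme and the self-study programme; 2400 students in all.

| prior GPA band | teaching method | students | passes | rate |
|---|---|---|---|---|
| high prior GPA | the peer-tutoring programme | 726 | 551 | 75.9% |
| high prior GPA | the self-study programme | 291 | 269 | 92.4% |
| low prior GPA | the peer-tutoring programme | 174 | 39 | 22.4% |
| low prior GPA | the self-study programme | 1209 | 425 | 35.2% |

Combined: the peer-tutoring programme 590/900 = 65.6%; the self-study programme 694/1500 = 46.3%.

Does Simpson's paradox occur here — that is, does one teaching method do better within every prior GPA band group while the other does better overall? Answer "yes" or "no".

Within each prior GPA band level (high prior GPA 75.9% vs 92.4%; low prior GPA 22.4% vs 35.2%), the self-study programme has the higher rate every time. Pooled: 65.6% vs 46.3% — the peer-tutoring programme has the higher rate overall. The two comparisons disagree.

yes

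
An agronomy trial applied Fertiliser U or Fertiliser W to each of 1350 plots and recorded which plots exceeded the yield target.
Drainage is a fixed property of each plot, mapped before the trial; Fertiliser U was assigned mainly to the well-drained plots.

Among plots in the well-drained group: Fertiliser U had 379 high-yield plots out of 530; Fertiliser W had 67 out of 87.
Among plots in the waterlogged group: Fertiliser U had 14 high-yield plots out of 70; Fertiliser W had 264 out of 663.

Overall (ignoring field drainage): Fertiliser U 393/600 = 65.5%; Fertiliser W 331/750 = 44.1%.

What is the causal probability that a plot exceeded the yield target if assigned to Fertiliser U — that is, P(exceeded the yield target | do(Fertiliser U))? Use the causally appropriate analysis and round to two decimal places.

0.44

Fertiliser W is higher inside every field drainage stratum but Fertiliser U is higher in aggregate. Whether to stratify depends on how field drainage relates to the fertiliser.
The imbalance in field drainage arose from how plots were allocated, not from anything the fertiliser did; and field drainage independently affects the outcome. The pooled gap is confounded — condition on field drainage.
Standardising Fertiliser U to the population field drainage mix: 0.457·379/530 + 0.543·14/70 = 0.435.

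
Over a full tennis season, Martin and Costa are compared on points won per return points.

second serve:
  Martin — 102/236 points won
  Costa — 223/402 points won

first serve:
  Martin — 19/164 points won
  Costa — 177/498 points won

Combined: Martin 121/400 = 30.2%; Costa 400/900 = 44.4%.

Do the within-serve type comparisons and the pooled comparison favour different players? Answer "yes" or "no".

no

Within each serve type level (second serve 43.2% vs 55.5%; first serve 11.6% vs 35.5%), Costa has the higher rate every time. Pooled: 30.2% vs 44.4% — Costa has the higher rate overall. They agree.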